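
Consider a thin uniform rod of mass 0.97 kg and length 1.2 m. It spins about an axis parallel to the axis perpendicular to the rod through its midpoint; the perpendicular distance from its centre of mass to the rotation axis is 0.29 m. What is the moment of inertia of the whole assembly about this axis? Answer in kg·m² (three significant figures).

0.198

I_cm = (1/12)ML² = (1/12)(0.97)(1.2)² = 0.1164 kg·m²; centre at d = 0.29 m, so the parallel axis theorem gives I = 0.1164 + (0.97)(0.29)² = 0.19798 kg·m².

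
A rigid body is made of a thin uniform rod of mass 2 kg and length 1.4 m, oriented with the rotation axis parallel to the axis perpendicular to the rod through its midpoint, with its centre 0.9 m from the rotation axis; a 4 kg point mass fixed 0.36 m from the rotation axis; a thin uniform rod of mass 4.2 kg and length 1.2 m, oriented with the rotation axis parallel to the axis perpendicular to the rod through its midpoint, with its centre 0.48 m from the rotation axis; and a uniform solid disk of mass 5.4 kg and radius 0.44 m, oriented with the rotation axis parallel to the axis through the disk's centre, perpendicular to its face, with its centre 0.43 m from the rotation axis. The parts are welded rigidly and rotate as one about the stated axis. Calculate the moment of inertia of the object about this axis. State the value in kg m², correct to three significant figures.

5.46

Thin rod: I_cm = (1/12)ML² = (1/12)(2)(1.4)² = 0.32667 kg m²; centre at d = 0.9 m, so I = I_cm + Md² gives I = 0.32667 + (2)(0.9)² = 1.9467 kg m².
Point mass: I_cm = 0; centre at d = 0.36 m, so I = I_cm + Md² gives I = 0 + (4)(0.36)² = 0.5184 kg m².
Thin rod: I_cm = (1/12)ML² = (1/12)(4.2)(1.2)² = 0.504 kg m²; centre at d = 0.48 m, so I = I_cm + Md² gives I = 0.504 + (4.2)(0.48)² = 1.4717 kg m².
Solid disk: I_cm = (1/2)MR² = (1/2)(5.4)(0.44)² = 0.52272 kg m²; centre at d = 0.43 m, so I = I_cm + Md² gives I = 0.52272 + (5.4)(0.43)² = 1.5212 kg m².
Total I = 1.9467 + 0.5184 + 1.4717 + 1.5212 = 5.4579 kg m².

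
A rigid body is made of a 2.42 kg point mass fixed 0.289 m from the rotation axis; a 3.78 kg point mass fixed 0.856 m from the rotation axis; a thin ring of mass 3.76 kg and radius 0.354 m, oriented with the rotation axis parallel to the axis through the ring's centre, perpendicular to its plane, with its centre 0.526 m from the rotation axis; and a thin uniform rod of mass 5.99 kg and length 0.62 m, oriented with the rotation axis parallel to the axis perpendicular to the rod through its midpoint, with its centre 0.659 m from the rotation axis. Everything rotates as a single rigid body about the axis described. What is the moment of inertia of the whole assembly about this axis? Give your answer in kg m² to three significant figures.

Point mass: I_cm = 0; centre at d = 0.289 m, so I = I_cm + Md² gives I = 0 + (2.42)(0.289)² = 0.20212 kg m².
Point mass: I_cm = 0; centre at d = 0.856 m, so I = I_cm + Md² gives I = 0 + (3.78)(0.856)² = 2.7697 kg m².
Thin ring: I_cm = MR² = (3.76)(0.354)² = 0.47119 kg m²; centre at d = 0.526 m, so I = I_cm + Md² gives I = 0.47119 + (3.76)(0.526)² = 1.5115 kg m².
Thin rod: I_cm = (1/12)ML² = (1/12)(5.99)(0.62)² = 0.19188 kg m²; centre at d = 0.659 m, so I = I_cm + Md² gives I = 0.19188 + (5.99)(0.659)² = 2.7932 kg m².
Total I = 0.20212 + 2.7697 + 1.5115 + 2.7932 = 7.2766 kg m².

7.28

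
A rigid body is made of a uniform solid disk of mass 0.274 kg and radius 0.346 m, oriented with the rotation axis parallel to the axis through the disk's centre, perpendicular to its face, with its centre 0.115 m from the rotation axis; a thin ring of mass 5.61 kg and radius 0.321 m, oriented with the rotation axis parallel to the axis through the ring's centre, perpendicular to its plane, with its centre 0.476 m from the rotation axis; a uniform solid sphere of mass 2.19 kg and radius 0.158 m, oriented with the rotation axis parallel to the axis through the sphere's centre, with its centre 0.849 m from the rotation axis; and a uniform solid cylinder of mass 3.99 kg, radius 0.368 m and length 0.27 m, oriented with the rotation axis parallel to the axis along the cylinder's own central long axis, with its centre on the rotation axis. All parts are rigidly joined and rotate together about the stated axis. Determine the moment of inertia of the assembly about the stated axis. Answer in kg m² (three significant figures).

3.74

Solid disk: I_cm = (1/2)MR² = (1/2)(0.274)(0.346)² = 0.016401 kg m²; centre at d = 0.115 m, so I = I_cm + Md² gives I = 0.016401 + (0.274)(0.115)² = 0.020025 kg m².
Thin ring: I_cm = MR² = (5.61)(0.321)² = 0.57806 kg m²; centre at d = 0.476 m, so I = I_cm + Md² gives I = 0.57806 + (5.61)(0.476)² = 1.8492 kg m².
Solid sphere: I_cm = (2/5)MR² = (2/5)(2.19)(0.158)² = 0.021868 kg m²; centre at d = 0.849 m, so I = I_cm + Md² gives I = 0.021868 + (2.19)(0.849)² = 1.6004 kg m².
Solid cylinder: I_cm = (1/2)MR² = (1/2)(3.99)(0.368)² = 0.27017 kg m²; axis through the centre, so I = 0.27017 kg m².
Total I = 0.020025 + 1.8492 + 1.6004 + 0.27017 = 3.7398 kg m².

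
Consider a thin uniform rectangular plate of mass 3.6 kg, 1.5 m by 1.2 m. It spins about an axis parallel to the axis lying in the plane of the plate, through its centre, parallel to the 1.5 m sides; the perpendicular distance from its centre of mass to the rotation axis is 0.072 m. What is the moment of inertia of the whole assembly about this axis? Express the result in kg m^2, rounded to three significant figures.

0.451

I_cm = (1/12)Mb² = (1/12)(3.6)(1.2)² = 0.432 kg m^2; centre at d = 0.072 m, so the parallel axis theorem gives I = 0.432 + (3.6)(0.072)² = 0.45066 kg m^2.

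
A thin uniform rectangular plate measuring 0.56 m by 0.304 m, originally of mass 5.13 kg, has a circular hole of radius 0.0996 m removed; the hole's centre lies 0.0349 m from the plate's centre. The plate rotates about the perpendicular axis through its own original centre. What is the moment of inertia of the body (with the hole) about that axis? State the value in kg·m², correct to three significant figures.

0.168

Unpierced body about its centre: I₀ = (1/12)M(a²+b²) = (1/12)(5.13)[(0.56)² + (0.304)²] = 0.17357 kg·m².
The removed disk has mass m = M·πr²/(ab) = (5.13)·π(0.0996)²/(0.56·0.304) = 0.93913 kg (same uniform areal density).
Its moment of inertia about the rotation axis (parallel-axis theorem): I_hole = (1/2)mr² + md² = (1/2)(0.93913)(0.0996)² + (0.93913)(0.0349)² = 0.005802 kg·m².
Treating the hole as negative mass, I = I₀ − I_hole = 0.17357 − 0.005802 = 0.16777 kg·m².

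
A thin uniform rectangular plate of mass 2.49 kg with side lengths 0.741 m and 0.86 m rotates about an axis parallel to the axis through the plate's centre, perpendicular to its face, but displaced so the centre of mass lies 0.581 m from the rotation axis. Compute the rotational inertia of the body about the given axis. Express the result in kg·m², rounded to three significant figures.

1.11

I_cm = (1/12)M(a²+b²) = (1/12)(2.49)[(0.741)² + (0.86)²] = 0.2674 kg·m²; centre at d = 0.581 m, so I = I_cm + Md² gives I = 0.2674 + (2.49)(0.581)² = 1.1079 kg·m².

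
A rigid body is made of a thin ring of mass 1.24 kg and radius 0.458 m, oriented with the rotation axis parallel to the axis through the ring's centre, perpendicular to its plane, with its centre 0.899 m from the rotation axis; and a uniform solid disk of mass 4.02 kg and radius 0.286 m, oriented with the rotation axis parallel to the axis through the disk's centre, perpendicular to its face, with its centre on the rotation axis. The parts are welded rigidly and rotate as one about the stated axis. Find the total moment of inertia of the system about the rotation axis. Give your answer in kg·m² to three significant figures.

1.43

Thin ring: I_cm = MR² = (1.24)(0.458)² = 0.26011 kg·m²; centre at d = 0.899 m, so I = I_cm + Md² gives I = 0.26011 + (1.24)(0.899)² = 1.2623 kg·m².
Solid disk: I_cm = (1/2)MR² = (1/2)(4.02)(0.286)² = 0.16441 kg·m²; axis through the centre, so I = 0.16441 kg·m².
Total I = 1.2623 + 0.16441 = 1.4267 kg·m².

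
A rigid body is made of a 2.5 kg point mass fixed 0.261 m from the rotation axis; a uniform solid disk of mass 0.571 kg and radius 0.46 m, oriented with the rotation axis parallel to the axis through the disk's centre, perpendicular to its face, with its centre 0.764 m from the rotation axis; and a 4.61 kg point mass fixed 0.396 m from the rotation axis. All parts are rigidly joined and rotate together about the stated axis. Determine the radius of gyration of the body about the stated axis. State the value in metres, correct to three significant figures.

0.409

Point mass: I_cm = 0; centre at d = 0.261 m, so the parallel axis theorem gives I = 0 + (2.5)(0.261)² = 0.1703 kg m^2.
Solid disk: I_cm = (1/2)MR² = (1/2)(0.571)(0.46)² = 0.060412 kg m^2; centre at d = 0.764 m, so the parallel axis theorem gives I = 0.060412 + (0.571)(0.764)² = 0.3937 kg m^2.
Point mass: I_cm = 0; centre at d = 0.396 m, so the parallel axis theorem gives I = 0 + (4.61)(0.396)² = 0.72292 kg m^2.
Total I = 1.2869 kg m^2; total mass M = 7.681 kg.
k = √(I/M) = √(1.2869/7.681) = 0.40932 m.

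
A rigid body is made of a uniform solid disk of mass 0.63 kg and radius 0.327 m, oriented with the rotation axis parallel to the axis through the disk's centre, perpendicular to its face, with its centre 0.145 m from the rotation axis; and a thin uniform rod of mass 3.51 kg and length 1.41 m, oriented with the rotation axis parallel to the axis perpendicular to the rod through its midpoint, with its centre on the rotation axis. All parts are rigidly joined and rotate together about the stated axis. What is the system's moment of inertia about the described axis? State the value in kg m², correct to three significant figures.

Solid disk: I_cm = (1/2)MR² = (1/2)(0.63)(0.327)² = 0.033683 kg m²; centre at d = 0.145 m, so the parallel axis theorem gives I = 0.033683 + (0.63)(0.145)² = 0.046928 kg m².
Thin rod: I_cm = (1/12)ML² = (1/12)(3.51)(1.41)² = 0.58152 kg m²; axis through the centre, so I = 0.58152 kg m².
Total I = 0.046928 + 0.58152 = 0.62845 kg m².

0.628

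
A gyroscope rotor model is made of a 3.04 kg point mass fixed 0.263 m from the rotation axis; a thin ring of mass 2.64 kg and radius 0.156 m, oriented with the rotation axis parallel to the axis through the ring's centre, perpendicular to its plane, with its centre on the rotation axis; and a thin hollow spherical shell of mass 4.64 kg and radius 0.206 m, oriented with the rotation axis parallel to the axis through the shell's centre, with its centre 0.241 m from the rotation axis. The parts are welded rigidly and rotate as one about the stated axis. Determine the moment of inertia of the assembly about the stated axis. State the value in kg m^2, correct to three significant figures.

Point mass: I_cm = 0; centre at d = 0.263 m, so I = I_cm + Md² gives I = 0 + (3.04)(0.263)² = 0.21027 kg m^2.
Thin ring: I_cm = MR² = (2.64)(0.156)² = 0.064247 kg m^2; axis through the centre, so I = 0.064247 kg m^2.
Spherical shell: I_cm = (2/3)MR² = (2/3)(4.64)(0.206)² = 0.13127 kg m^2; centre at d = 0.241 m, so I = I_cm + Md² gives I = 0.13127 + (4.64)(0.241)² = 0.40076 kg m^2.
Total I = 0.21027 + 0.064247 + 0.40076 = 0.67529 kg m^2.

0.675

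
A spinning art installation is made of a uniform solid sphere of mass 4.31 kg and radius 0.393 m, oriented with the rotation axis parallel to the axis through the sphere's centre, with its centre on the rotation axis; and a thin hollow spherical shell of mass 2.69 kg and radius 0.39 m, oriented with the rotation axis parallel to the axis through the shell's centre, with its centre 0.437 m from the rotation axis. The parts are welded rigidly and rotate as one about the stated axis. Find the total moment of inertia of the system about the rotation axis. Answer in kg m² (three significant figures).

Solid sphere: I_cm = (2/5)MR² = (2/5)(4.31)(0.393)² = 0.26627 kg m²; axis through the centre, so I = 0.26627 kg m².
Spherical shell: I_cm = (2/3)MR² = (2/3)(2.69)(0.39)² = 0.27277 kg m²; centre at d = 0.437 m, so the parallel axis theorem gives I = 0.27277 + (2.69)(0.437)² = 0.78647 kg m².
Total I = 0.26627 + 0.78647 = 1.0527 kg m².

1.05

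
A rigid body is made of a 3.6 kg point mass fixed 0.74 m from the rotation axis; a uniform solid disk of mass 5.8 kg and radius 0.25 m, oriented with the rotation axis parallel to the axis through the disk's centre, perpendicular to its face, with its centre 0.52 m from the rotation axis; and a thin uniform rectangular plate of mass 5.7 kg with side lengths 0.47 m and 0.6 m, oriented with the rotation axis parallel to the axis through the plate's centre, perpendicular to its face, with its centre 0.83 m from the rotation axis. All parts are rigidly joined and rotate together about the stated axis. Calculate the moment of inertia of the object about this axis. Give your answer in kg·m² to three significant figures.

7.92

Point mass: I_cm = 0; centre at d = 0.74 m, so the parallel axis theorem gives I = 0 + (3.6)(0.74)² = 1.9714 kg·m².
Solid disk: I_cm = (1/2)MR² = (1/2)(5.8)(0.25)² = 0.18125 kg·m²; centre at d = 0.52 m, so the parallel axis theorem gives I = 0.18125 + (5.8)(0.52)² = 1.7496 kg·m².
Rectangular plate: I_cm = (1/12)M(a²+b²) = (1/12)(5.7)[(0.47)² + (0.6)²] = 0.27593 kg·m²; centre at d = 0.83 m, so the parallel axis theorem gives I = 0.27593 + (5.7)(0.83)² = 4.2027 kg·m².
Total I = 1.9714 + 1.7496 + 4.2027 = 7.9236 kg·m².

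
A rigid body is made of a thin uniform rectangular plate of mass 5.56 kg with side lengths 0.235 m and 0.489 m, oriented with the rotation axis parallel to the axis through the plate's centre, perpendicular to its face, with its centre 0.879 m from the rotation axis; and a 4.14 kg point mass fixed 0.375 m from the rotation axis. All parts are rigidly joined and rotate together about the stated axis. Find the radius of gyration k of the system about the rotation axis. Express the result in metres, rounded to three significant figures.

0.719

Rectangular plate: I_cm = (1/12)M(a²+b²) = (1/12)(5.56)[(0.235)² + (0.489)²] = 0.13638 kg·m²; centre at d = 0.879 m, so the parallel axis theorem gives I = 0.13638 + (5.56)(0.879)² = 4.4323 kg·m².
Point mass: I_cm = 0; centre at d = 0.375 m, so the parallel axis theorem gives I = 0 + (4.14)(0.375)² = 0.58219 kg·m².
Total I = 5.0145 kg·m²; total mass M = 9.7 kg.
k = √(I/M) = √(5.0145/9.7) = 0.71899 m.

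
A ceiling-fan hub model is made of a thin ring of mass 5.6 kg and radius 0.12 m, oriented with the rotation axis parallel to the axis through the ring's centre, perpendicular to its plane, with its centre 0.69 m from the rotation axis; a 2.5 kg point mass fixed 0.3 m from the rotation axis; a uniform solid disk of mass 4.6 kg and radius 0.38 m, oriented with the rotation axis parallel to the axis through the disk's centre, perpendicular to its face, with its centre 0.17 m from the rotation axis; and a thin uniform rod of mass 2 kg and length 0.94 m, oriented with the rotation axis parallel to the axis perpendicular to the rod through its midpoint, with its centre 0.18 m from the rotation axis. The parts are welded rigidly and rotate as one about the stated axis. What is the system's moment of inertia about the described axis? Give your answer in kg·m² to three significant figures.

3.65

Thin ring: I_cm = MR² = (5.6)(0.12)² = 0.08064 kg·m²; centre at d = 0.69 m, so the parallel axis theorem gives I = 0.08064 + (5.6)(0.69)² = 2.7468 kg·m².
Point mass: I_cm = 0; centre at d = 0.3 m, so the parallel axis theorem gives I = 0 + (2.5)(0.3)² = 0.225 kg·m².
Solid disk: I_cm = (1/2)MR² = (1/2)(4.6)(0.38)² = 0.33212 kg·m²; centre at d = 0.17 m, so the parallel axis theorem gives I = 0.33212 + (4.6)(0.17)² = 0.46506 kg·m².
Thin rod: I_cm = (1/12)ML² = (1/12)(2)(0.94)² = 0.14727 kg·m²; centre at d = 0.18 m, so the parallel axis theorem gives I = 0.14727 + (2)(0.18)² = 0.21207 kg·m².
Total I = 2.7468 + 0.225 + 0.46506 + 0.21207 = 3.6489 kg·m².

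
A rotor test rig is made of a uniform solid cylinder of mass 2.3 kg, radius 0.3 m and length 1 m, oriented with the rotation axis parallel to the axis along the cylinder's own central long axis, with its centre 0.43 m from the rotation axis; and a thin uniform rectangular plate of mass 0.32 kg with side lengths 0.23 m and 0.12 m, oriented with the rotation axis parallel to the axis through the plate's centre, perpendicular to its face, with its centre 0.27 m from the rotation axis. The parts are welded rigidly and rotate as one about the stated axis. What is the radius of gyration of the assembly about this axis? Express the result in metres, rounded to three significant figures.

0.460

Solid cylinder: I_cm = (1/2)MR² = (1/2)(2.3)(0.3)² = 0.1035 kg m^2; centre at d = 0.43 m, so the parallel axis theorem gives I = 0.1035 + (2.3)(0.43)² = 0.52877 kg m^2.
Rectangular plate: I_cm = (1/12)M(a²+b²) = (1/12)(0.32)[(0.23)² + (0.12)²] = 0.0017947 kg m^2; centre at d = 0.27 m, so the parallel axis theorem gives I = 0.0017947 + (0.32)(0.27)² = 0.025123 kg m^2.
Total I = 0.55389 kg m^2; total mass M = 2.62 kg.
k = √(I/M) = √(0.55389/2.62) = 0.45979 m.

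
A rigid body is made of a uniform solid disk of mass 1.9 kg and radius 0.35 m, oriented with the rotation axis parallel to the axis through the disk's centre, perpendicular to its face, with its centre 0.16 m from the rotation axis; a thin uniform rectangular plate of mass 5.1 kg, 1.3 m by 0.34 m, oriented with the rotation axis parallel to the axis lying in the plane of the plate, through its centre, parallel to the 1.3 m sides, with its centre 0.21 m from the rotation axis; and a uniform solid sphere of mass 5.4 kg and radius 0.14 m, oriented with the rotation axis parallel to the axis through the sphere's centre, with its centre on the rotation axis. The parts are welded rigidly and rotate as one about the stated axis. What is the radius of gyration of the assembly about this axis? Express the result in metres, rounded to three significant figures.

0.197

Solid disk: I_cm = (1/2)MR² = (1/2)(1.9)(0.35)² = 0.11637 kg m^2; centre at d = 0.16 m, so I = I_cm + Md² gives I = 0.11637 + (1.9)(0.16)² = 0.16501 kg m^2.
Rectangular plate: I_cm = (1/12)Mb² = (1/12)(5.1)(0.34)² = 0.04913 kg m^2; centre at d = 0.21 m, so I = I_cm + Md² gives I = 0.04913 + (5.1)(0.21)² = 0.27404 kg m^2.
Solid sphere: I_cm = (2/5)MR² = (2/5)(5.4)(0.14)² = 0.042336 kg m^2; axis through the centre, so I = 0.042336 kg m^2.
Total I = 0.48139 kg m^2; total mass M = 12.4 kg.
k = √(I/M) = √(0.48139/12.4) = 0.19703 m.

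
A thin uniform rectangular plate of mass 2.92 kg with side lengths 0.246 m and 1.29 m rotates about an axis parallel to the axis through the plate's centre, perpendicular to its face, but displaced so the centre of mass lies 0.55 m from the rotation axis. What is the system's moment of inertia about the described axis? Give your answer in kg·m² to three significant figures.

I_cm = (1/12)M(a²+b²) = (1/12)(2.92)[(0.246)² + (1.29)²] = 0.41966 kg·m²; centre at d = 0.55 m, so the parallel axis theorem gives I = 0.41966 + (2.92)(0.55)² = 1.303 kg·m².

1.30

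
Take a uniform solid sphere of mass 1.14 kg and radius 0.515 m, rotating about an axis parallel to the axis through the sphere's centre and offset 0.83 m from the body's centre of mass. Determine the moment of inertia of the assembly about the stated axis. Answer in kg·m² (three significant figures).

0.906

I_cm = (2/5)MR² = (2/5)(1.14)(0.515)² = 0.12094 kg·m²; centre at d = 0.83 m, so the parallel axis theorem gives I = 0.12094 + (1.14)(0.83)² = 0.90629 kg·m².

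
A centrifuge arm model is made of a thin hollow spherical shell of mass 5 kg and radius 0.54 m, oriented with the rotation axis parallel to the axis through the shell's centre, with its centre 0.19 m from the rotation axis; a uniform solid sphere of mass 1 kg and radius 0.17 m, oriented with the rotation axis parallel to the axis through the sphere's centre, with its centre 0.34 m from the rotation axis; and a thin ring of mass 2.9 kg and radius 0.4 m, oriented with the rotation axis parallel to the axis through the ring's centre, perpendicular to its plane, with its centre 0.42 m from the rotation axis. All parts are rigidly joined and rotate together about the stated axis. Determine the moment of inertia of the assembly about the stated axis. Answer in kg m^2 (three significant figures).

2.26

Spherical shell: I_cm = (2/3)MR² = (2/3)(5)(0.54)² = 0.972 kg m^2; centre at d = 0.19 m, so I = I_cm + Md² gives I = 0.972 + (5)(0.19)² = 1.1525 kg m^2.
Solid sphere: I_cm = (2/5)MR² = (2/5)(1)(0.17)² = 0.01156 kg m^2; centre at d = 0.34 m, so I = I_cm + Md² gives I = 0.01156 + (1)(0.34)² = 0.12716 kg m^2.
Thin ring: I_cm = MR² = (2.9)(0.4)² = 0.464 kg m^2; centre at d = 0.42 m, so I = I_cm + Md² gives I = 0.464 + (2.9)(0.42)² = 0.97556 kg m^2.
Total I = 1.1525 + 0.12716 + 0.97556 = 2.2552 kg m^2.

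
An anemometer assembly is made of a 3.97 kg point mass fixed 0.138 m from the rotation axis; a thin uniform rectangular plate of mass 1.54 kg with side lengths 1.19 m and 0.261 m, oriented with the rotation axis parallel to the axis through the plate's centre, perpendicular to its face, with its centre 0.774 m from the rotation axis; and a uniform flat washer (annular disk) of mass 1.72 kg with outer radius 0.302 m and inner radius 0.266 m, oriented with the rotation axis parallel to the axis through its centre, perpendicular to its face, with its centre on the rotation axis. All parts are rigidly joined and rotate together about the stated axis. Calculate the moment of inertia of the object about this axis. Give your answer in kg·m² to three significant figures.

Point mass: I_cm = 0; centre at d = 0.138 m, so I = I_cm + Md² gives I = 0 + (3.97)(0.138)² = 0.075605 kg·m².
Rectangular plate: I_cm = (1/12)M(a²+b²) = (1/12)(1.54)[(1.19)² + (0.261)²] = 0.19048 kg·m²; centre at d = 0.774 m, so I = I_cm + Md² gives I = 0.19048 + (1.54)(0.774)² = 1.1131 kg·m².
Annular disk: I_cm = (1/2)M(R²+r²) = (1/2)(1.72)[(0.302)² + (0.266)²] = 0.13929 kg·m²; axis through the centre, so I = 0.13929 kg·m².
Total I = 0.075605 + 1.1131 + 0.13929 = 1.3279 kg·m².

1.33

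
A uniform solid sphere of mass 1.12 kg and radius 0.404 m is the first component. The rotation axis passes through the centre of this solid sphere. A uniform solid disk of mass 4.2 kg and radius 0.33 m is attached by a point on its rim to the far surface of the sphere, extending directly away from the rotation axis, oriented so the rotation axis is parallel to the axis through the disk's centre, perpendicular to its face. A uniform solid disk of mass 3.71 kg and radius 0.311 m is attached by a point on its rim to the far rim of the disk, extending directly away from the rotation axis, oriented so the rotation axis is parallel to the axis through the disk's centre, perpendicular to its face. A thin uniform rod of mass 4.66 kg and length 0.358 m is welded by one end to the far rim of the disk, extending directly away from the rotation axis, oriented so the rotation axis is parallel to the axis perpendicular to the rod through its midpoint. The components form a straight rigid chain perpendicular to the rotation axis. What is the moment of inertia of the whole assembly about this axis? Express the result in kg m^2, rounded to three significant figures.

Solid sphere: I_cm = (2/5)MR² = (2/5)(1.12)(0.404)² = 0.073121 kg m^2; axis through the centre, so I = 0.073121 kg m^2.
Solid disk: I_cm = (1/2)MR² = (1/2)(4.2)(0.33)² = 0.22869 kg m^2; centre at d = 0.404 + 0.33 = 0.734 m, so I = I_cm + Md² gives I = 0.22869 + (4.2)(0.734)² = 2.4915 kg m^2.
Solid disk: I_cm = (1/2)MR² = (1/2)(3.71)(0.311)² = 0.17942 kg m^2; centre at d = 0.404 + 0.33 + 0.33 + 0.311 = 1.375 m, so I = I_cm + Md² gives I = 0.17942 + (3.71)(1.375)² = 7.1936 kg m^2.
Thin rod: I_cm = (1/12)ML² = (1/12)(4.66)(0.358)² = 0.04977 kg m^2; centre at d = 0.404 + 0.33 + 0.33 + 0.311 + 0.311 + 0.179 = 1.865 m, so I = I_cm + Md² gives I = 0.04977 + (4.66)(1.865)² = 16.258 kg m^2.
Total I = 0.073121 + 2.4915 + 7.1936 + 16.258 = 26.017 kg m^2.

26.0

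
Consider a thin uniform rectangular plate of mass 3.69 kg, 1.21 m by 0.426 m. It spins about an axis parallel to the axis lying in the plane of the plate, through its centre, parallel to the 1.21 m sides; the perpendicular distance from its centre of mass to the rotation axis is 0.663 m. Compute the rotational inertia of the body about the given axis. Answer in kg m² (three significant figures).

I_cm = (1/12)Mb² = (1/12)(3.69)(0.426)² = 0.055804 kg m²; centre at d = 0.663 m, so the parallel axis theorem gives I = 0.055804 + (3.69)(0.663)² = 1.6778 kg m².

1.68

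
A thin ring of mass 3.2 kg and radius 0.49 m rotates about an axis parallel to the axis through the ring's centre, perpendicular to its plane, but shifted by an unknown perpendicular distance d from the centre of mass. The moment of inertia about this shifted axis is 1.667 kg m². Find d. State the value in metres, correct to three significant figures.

About the centre-of-mass axis, I_cm = MR² = (3.2)(0.49)² = 0.76832 kg m².
Parallel axis theorem: I = I_cm + Md², so Md² = 1.667 − 0.76832 = 0.89868 kg m².
d = √(0.89868 / 3.2) = 0.52994 m.

0.530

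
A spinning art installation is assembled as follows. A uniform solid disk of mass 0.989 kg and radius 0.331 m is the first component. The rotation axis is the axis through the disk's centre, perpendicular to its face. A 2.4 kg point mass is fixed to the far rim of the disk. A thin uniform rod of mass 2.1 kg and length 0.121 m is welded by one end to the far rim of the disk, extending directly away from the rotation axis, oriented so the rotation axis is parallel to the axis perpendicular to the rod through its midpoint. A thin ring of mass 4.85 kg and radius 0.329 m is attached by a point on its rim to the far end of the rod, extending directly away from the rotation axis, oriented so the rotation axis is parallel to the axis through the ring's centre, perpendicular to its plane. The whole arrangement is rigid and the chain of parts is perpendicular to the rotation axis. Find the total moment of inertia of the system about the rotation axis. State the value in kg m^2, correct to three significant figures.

Solid disk: I_cm = (1/2)MR² = (1/2)(0.989)(0.331)² = 0.054178 kg m^2; axis through the centre, so I = 0.054178 kg m^2.
Point mass: I_cm = 0; centre at d = 0.331 m, so the parallel axis theorem gives I = 0 + (2.4)(0.331)² = 0.26295 kg m^2.
Thin rod: I_cm = (1/12)ML² = (1/12)(2.1)(0.121)² = 0.0025622 kg m^2; centre at d = 0.331 + 0.0605 = 0.3915 m, so the parallel axis theorem gives I = 0.0025622 + (2.1)(0.3915)² = 0.32443 kg m^2.
Thin ring: I_cm = MR² = (4.85)(0.329)² = 0.52497 kg m^2; centre at d = 0.331 + 0.0605 + 0.0605 + 0.329 = 0.781 m, so the parallel axis theorem gives I = 0.52497 + (4.85)(0.781)² = 3.4833 kg m^2.
Total I = 0.054178 + 0.26295 + 0.32443 + 3.4833 = 4.1248 kg m^2.

4.12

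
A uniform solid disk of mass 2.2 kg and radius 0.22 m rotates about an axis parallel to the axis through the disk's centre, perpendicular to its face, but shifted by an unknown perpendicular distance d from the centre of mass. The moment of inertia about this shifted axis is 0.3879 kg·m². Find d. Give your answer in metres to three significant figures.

About the centre-of-mass axis, I_cm = (1/2)MR² = (1/2)(2.2)(0.22)² = 0.05324 kg·m².
Parallel axis theorem: I = I_cm + Md², so Md² = 0.3879 − 0.05324 = 0.33466 kg·m².
d = √(0.33466 / 2.2) = 0.39002 m.

0.390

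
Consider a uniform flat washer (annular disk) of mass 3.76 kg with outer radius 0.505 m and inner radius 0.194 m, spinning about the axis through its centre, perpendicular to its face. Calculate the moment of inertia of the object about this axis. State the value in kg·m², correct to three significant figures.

0.550

I_cm = (1/2)M(R²+r²) = (1/2)(3.76)[(0.505)² + (0.194)²] = 0.5502 kg·m²; axis through the centre, so I = 0.5502 kg·m².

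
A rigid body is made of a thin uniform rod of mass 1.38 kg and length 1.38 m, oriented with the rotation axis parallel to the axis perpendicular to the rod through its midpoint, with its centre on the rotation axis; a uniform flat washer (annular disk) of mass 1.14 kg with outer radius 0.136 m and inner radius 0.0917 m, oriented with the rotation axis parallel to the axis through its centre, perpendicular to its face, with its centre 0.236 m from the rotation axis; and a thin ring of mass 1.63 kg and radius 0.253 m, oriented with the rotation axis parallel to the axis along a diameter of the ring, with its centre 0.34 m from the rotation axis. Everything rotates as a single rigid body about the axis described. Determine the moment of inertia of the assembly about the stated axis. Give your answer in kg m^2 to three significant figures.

0.538

Thin rod: I_cm = (1/12)ML² = (1/12)(1.38)(1.38)² = 0.21901 kg m^2; axis through the centre, so I = 0.21901 kg m^2.
Annular disk: I_cm = (1/2)M(R²+r²) = (1/2)(1.14)[(0.136)² + (0.0917)²] = 0.015336 kg m^2; centre at d = 0.236 m, so the parallel axis theorem gives I = 0.015336 + (1.14)(0.236)² = 0.078829 kg m^2.
Thin ring: I_cm = (1/2)MR² = (1/2)(1.63)(0.253)² = 0.052167 kg m^2; centre at d = 0.34 m, so the parallel axis theorem gives I = 0.052167 + (1.63)(0.34)² = 0.2406 kg m^2.
Total I = 0.21901 + 0.078829 + 0.2406 = 0.53843 kg m^2.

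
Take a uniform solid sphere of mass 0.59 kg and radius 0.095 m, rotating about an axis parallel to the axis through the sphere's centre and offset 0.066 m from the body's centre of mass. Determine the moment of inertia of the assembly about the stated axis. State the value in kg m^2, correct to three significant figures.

0.00470

I_cm = (2/5)MR² = (2/5)(0.59)(0.095)² = 0.0021299 kg m^2; centre at d = 0.066 m, so I = I_cm + Md² gives I = 0.0021299 + (0.59)(0.066)² = 0.0046999 kg m^2.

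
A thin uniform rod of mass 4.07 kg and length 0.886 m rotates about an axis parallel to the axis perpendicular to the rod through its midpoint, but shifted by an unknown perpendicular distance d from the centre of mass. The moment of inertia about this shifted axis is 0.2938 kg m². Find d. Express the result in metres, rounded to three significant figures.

0.0823

About the centre-of-mass axis, I_cm = (1/12)ML² = (1/12)(4.07)(0.886)² = 0.26624 kg m².
Parallel axis theorem: I = I_cm + Md², so Md² = 0.2938 − 0.26624 = 0.027556 kg m².
d = √(0.027556 / 4.07) = 0.082282 m.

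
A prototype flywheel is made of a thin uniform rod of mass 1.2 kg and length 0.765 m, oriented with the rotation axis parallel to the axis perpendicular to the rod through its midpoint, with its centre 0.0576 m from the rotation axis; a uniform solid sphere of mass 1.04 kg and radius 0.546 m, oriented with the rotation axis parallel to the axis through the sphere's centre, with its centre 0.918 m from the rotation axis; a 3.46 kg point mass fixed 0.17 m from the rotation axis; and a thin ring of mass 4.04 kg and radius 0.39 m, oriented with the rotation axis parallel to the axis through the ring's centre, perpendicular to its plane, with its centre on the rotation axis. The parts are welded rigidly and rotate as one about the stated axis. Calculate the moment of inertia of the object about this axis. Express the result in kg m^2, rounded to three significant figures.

1.78

Thin rod: I_cm = (1/12)ML² = (1/12)(1.2)(0.765)² = 0.058522 kg m^2; centre at d = 0.0576 m, so I = I_cm + Md² gives I = 0.058522 + (1.2)(0.0576)² = 0.062504 kg m^2.
Solid sphere: I_cm = (2/5)MR² = (2/5)(1.04)(0.546)² = 0.12402 kg m^2; centre at d = 0.918 m, so I = I_cm + Md² gives I = 0.12402 + (1.04)(0.918)² = 1.0004 kg m^2.
Point mass: I_cm = 0; centre at d = 0.17 m, so I = I_cm + Md² gives I = 0 + (3.46)(0.17)² = 0.099994 kg m^2.
Thin ring: I_cm = MR² = (4.04)(0.39)² = 0.61448 kg m^2; axis through the centre, so I = 0.61448 kg m^2.
Total I = 0.062504 + 1.0004 + 0.099994 + 0.61448 = 1.7774 kg m^2.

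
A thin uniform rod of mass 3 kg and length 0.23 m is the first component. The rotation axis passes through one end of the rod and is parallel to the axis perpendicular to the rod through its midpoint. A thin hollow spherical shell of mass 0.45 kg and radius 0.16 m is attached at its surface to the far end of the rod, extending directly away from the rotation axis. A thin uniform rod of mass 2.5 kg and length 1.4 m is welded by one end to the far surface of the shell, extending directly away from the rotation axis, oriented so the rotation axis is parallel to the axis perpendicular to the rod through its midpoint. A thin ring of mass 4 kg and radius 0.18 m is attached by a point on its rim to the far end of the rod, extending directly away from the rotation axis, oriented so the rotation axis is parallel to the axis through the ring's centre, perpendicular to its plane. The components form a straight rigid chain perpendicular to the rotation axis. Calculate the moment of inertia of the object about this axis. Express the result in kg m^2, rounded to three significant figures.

22.7

Thin rod: I_cm = (1/12)ML² = (1/12)(3)(0.23)² = 0.013225 kg m^2; centre at d = 0.115 m, so I = I_cm + Md² gives I = 0.013225 + (3)(0.115)² = 0.0529 kg m^2.
Spherical shell: I_cm = (2/3)MR² = (2/3)(0.45)(0.16)² = 0.00768 kg m^2; centre at d = 0.115 + 0.115 + 0.16 = 0.39 m, so I = I_cm + Md² gives I = 0.00768 + (0.45)(0.39)² = 0.076125 kg m^2.
Thin rod: I_cm = (1/12)ML² = (1/12)(2.5)(1.4)² = 0.40833 kg m^2; centre at d = 0.115 + 0.115 + 0.16 + 0.16 + 0.7 = 1.25 m, so I = I_cm + Md² gives I = 0.40833 + (2.5)(1.25)² = 4.3146 kg m^2.
Thin ring: I_cm = MR² = (4)(0.18)² = 0.1296 kg m^2; centre at d = 0.115 + 0.115 + 0.16 + 0.16 + 0.7 + 0.7 + 0.18 = 2.13 m, so I = I_cm + Md² gives I = 0.1296 + (4)(2.13)² = 18.277 kg m^2.
Total I = 0.0529 + 0.076125 + 4.3146 + 18.277 = 22.721 kg m^2.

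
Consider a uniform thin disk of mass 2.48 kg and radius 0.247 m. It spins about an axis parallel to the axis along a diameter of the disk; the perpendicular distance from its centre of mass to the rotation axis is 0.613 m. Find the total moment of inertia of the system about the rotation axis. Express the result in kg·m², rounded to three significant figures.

0.970

I_cm = (1/4)MR² = (1/4)(2.48)(0.247)² = 0.037826 kg·m²; centre at d = 0.613 m, so the parallel axis theorem gives I = 0.037826 + (2.48)(0.613)² = 0.96973 kg·m².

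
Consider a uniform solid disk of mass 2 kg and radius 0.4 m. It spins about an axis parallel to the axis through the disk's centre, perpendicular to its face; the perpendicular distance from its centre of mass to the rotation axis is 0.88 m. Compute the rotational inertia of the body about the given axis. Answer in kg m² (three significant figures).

1.71

I_cm = (1/2)MR² = (1/2)(2)(0.4)² = 0.16 kg m²; centre at d = 0.88 m, so I = I_cm + Md² gives I = 0.16 + (2)(0.88)² = 1.7088 kg m².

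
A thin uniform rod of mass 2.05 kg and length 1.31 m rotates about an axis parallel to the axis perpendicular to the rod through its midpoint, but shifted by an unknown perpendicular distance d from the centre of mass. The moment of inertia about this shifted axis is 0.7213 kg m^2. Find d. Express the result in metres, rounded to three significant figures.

About the centre-of-mass axis, I_cm = (1/12)ML² = (1/12)(2.05)(1.31)² = 0.29317 kg m^2.
Parallel axis theorem: I = I_cm + Md², so Md² = 0.7213 − 0.29317 = 0.42813 kg m^2.
d = √(0.42813 / 2.05) = 0.457 m.

0.457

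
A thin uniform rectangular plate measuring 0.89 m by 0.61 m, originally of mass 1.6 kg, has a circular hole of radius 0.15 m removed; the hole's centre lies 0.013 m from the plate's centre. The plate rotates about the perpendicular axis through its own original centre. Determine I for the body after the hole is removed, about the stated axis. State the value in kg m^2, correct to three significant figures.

0.153

Unpierced body about its centre: I₀ = (1/12)M(a²+b²) = (1/12)(1.6)[(0.89)² + (0.61)²] = 0.15523 kg m^2.
The removed disk has mass m = M·πr²/(ab) = (1.6)·π(0.15)²/(0.89·0.61) = 0.20832 kg (same uniform areal density).
Its moment of inertia about the rotation axis (parallel-axis theorem): I_hole = (1/2)mr² + md² = (1/2)(0.20832)(0.15)² + (0.20832)(0.013)² = 0.0023788 kg m^2.
Treating the hole as negative mass, I = I₀ − I_hole = 0.15523 − 0.0023788 = 0.15285 kg m^2.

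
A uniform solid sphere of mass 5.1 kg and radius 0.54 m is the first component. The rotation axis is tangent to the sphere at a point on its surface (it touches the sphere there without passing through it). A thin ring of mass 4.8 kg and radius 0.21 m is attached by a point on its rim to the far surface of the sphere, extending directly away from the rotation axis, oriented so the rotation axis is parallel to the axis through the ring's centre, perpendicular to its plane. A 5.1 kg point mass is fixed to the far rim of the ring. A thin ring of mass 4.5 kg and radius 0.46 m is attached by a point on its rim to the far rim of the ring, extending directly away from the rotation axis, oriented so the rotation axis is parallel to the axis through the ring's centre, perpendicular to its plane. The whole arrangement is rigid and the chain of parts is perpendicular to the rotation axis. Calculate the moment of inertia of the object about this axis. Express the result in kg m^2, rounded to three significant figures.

Solid sphere: I_cm = (2/5)MR² = (2/5)(5.1)(0.54)² = 0.59486 kg m^2; centre at d = 0.54 m, so I = I_cm + Md² gives I = 0.59486 + (5.1)(0.54)² = 2.082 kg m^2.
Thin ring: I_cm = MR² = (4.8)(0.21)² = 0.21168 kg m^2; centre at d = 0.54 + 0.54 + 0.21 = 1.29 m, so I = I_cm + Md² gives I = 0.21168 + (4.8)(1.29)² = 8.1994 kg m^2.
Point mass: I_cm = 0; centre at d = 0.54 + 0.54 + 0.21 + 0.21 = 1.5 m, so I = I_cm + Md² gives I = 0 + (5.1)(1.5)² = 11.475 kg m^2.
Thin ring: I_cm = MR² = (4.5)(0.46)² = 0.9522 kg m^2; centre at d = 0.54 + 0.54 + 0.21 + 0.21 + 0.46 = 1.96 m, so I = I_cm + Md² gives I = 0.9522 + (4.5)(1.96)² = 18.239 kg m^2.
Total I = 2.082 + 8.1994 + 11.475 + 18.239 = 39.996 kg m^2.

40.0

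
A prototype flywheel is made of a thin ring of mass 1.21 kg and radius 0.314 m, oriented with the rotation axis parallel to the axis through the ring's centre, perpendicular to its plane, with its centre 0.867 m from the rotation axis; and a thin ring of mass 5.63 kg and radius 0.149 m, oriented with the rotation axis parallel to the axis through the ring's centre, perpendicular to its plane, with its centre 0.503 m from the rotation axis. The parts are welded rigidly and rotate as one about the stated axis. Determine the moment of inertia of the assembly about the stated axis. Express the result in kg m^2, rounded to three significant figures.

2.58

Thin ring: I_cm = MR² = (1.21)(0.314)² = 0.1193 kg m^2; centre at d = 0.867 m, so the parallel axis theorem gives I = 0.1193 + (1.21)(0.867)² = 1.0288 kg m^2.
Thin ring: I_cm = MR² = (5.63)(0.149)² = 0.12499 kg m^2; centre at d = 0.503 m, so the parallel axis theorem gives I = 0.12499 + (5.63)(0.503)² = 1.5494 kg m^2.
Total I = 1.0288 + 1.5494 = 2.5783 kg m^2.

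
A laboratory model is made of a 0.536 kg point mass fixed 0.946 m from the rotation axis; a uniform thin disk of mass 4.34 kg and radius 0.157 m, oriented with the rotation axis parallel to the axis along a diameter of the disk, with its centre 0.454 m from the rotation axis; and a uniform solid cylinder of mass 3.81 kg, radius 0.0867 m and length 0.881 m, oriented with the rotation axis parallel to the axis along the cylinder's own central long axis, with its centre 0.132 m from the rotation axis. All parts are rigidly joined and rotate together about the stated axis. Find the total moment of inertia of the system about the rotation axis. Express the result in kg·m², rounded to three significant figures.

1.48

Point mass: I_cm = 0; centre at d = 0.946 m, so the parallel axis theorem gives I = 0 + (0.536)(0.946)² = 0.47967 kg·m².
Thin disk: I_cm = (1/4)MR² = (1/4)(4.34)(0.157)² = 0.026744 kg·m²; centre at d = 0.454 m, so the parallel axis theorem gives I = 0.026744 + (4.34)(0.454)² = 0.92129 kg·m².
Solid cylinder: I_cm = (1/2)MR² = (1/2)(3.81)(0.0867)² = 0.01432 kg·m²; centre at d = 0.132 m, so the parallel axis theorem gives I = 0.01432 + (3.81)(0.132)² = 0.080705 kg·m².
Total I = 0.47967 + 0.92129 + 0.080705 = 1.4817 kg·m².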